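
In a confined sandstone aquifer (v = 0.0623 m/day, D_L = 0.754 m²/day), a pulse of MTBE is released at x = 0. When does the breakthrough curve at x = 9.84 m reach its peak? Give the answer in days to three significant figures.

56.1 days

For the 1D instantaneous-source solution, setting ∂C/∂t = 0 at fixed x gives v²t² + 2Dt − x² = 0, so t = (√(D² + v²x²) − D)/v².
√(D² + v²x²) = √(0.754² + 0.0623² × 9.84²) = 0.9718; v² = 0.00388129.
t = (0.9718 − 0.754)/0.00388129 = 56.1 days (vs. the pure-advection estimate x/v = 158 d).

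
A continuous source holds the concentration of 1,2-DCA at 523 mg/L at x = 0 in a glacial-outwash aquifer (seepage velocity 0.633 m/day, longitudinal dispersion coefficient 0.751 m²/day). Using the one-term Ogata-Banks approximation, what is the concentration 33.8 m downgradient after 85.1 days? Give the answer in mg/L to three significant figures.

503 mg/L

For a continuous step input, C/C₀ ≈ ½·erfc((x−vt)/(2√(Dt))).
vt = 0.633 × 85.1 = 53.8683 m and 2√(Dt) = 2√(0.751 × 85.1) = 15.99 m.
Argument (x−vt)/(2√(Dt)) = (33.8 − 53.8683)/15.99 = -1.255; ½·erfc(-1.255) = 0.9620.
C = 523 × 0.9620 = 503 mg/L.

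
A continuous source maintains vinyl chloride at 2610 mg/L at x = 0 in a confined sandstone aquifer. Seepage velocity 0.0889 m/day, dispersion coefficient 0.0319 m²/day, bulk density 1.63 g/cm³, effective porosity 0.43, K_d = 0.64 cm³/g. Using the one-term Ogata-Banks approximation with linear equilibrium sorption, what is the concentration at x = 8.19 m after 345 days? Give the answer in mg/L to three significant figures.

1610 mg/L

Retardation factor R = 1 + ρ_b·K_d/n = 1 + 1.63 × 0.64/0.43 = 3.426.
Sorption retards both mechanisms: v_R = v/R = 0.02595 m/day, D_R = D/R = 0.009311 m²/day.
v_R·t = 0.02595 × 345 = 8.95275 m; 2√(D_R t) = 3.585 m; argument = (8.19 − 8.95275)/3.585 = -0.2128.
C = C₀ × ½·erfc(-0.2128) = 2610 × 0.6183 = 1610 mg/L.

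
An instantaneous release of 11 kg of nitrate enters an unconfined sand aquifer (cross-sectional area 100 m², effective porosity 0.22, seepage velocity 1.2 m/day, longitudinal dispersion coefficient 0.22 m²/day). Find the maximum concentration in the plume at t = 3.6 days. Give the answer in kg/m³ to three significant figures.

0.158 kg/m³

The peak of an instantaneous 1D plume sits at x = vt; there the Gaussian factor is 1 and C_max = M/(n_e·A·√(4πDt)), where n_e·A is the pore area the mass is dissolved in.
√(4πDt) = √(4π × 0.22 × 3.6) = 3.155 m, so C_max = 11/(0.22 × 100 × 3.155) = 0.158 kg/m³.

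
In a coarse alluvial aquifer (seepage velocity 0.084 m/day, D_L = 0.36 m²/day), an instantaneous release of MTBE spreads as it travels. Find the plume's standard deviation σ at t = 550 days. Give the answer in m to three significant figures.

Dispersive spreading gives a Gaussian with σ² = 2Dt; advection only shifts the center.
σ = √(2 × 0.36 × 550) = 19.9 m.

19.9 m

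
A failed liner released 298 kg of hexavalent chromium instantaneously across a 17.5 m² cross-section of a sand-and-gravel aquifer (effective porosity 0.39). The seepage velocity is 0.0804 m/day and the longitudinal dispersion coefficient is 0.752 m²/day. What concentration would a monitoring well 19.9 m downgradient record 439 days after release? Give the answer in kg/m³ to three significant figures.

For an instantaneous plane source, C(x,t) = M/(n_e·A·√(4πDt)) · exp(−(x−vt)²/(4Dt)), with n_e·A the pore (flow) area.
Plume center vt = 0.0804 × 439 = 35.2956 m, so the well at 19.9 m is 15.3956 m upgradient of the peak.
√(4πDt) = 64.41 m, giving peak height M/(n_e·A·√(4πDt)) = 298/(0.39 × 17.5 × 64.41) = 0.6779 kg/m³.
(x−vt)²/(4Dt) = (-15.3956)²/(4 × 0.752 × 439) = 0.1795; exp(−0.1795) = 0.8357.
C = 0.6779 × 0.8357 = 0.567 kg/m³.

0.567 kg/m³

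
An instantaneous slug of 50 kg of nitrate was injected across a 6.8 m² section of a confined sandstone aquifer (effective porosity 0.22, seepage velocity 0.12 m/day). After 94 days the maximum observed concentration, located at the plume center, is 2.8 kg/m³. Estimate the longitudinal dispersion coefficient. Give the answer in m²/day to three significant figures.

0.121 m²/day

At the plume center C_max = M/(n_e·A·√(4πDt)), so D = M²/(4πt·(n_e·A·C_max)²).
n_e·A·C_max = 0.22 × 6.8 × 2.8 = 4.189 kg/m.
D = 50²/(4π × 94 × 4.189²) = 0.121 m²/day.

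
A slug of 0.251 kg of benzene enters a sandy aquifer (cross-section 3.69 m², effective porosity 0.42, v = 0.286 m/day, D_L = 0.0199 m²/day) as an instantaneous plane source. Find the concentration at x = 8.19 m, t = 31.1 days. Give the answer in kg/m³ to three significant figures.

0.0475 kg/m³

For an instantaneous plane source, C(x,t) = M/(n_e·A·√(4πDt)) · exp(−(x−vt)²/(4Dt)), with n_e·A the pore (flow) area.
Plume center vt = 0.286 × 31.1 = 8.8946 m, so the well at 8.19 m is 0.7046 m upgradient of the peak.
√(4πDt) = 2.789 m, giving peak height M/(n_e·A·√(4πDt)) = 0.251/(0.42 × 3.69 × 2.789) = 0.05807 kg/m³.
(x−vt)²/(4Dt) = (-0.7046)²/(4 × 0.0199 × 31.1) = 0.2005; exp(−0.2005) = 0.8183.
C = 0.05807 × 0.8183 = 0.0475 kg/m³.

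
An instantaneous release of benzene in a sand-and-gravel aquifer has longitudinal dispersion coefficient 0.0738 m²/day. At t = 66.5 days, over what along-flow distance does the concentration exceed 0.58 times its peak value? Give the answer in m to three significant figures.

The plume is Gaussian with σ = √(2Dt) = √(2 × 0.0738 × 66.5) = 3.133 m.
C/C_peak = exp(−Δx²/(2σ²)) = 0.58 ⇒ Δx = σ·√(−2 ln 0.58) = 3.133 × 1.044 = 3.271 m.
Width = 2Δx = 6.54 m.

6.54 m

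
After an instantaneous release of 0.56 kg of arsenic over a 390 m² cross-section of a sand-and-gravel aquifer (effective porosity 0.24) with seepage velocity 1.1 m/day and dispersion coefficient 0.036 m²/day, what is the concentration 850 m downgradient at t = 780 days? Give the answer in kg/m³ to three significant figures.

For an instantaneous plane source, C(x,t) = M/(n_e·A·√(4πDt)) · exp(−(x−vt)²/(4Dt)), with n_e·A the pore (flow) area.
Plume center vt = 1.1 × 780 = 858 m, so the well at 850 m is 8 m upgradient of the peak.
√(4πDt) = 18.78 m, giving peak height M/(n_e·A·√(4πDt)) = 0.56/(0.24 × 390 × 18.78) = 0.0003186 kg/m³.
(x−vt)²/(4Dt) = (-8)²/(4 × 0.036 × 780) = 0.5698; exp(−0.5698) = 0.5656.
C = 0.0003186 × 0.5656 = 0.000180 kg/m³.

0.000180 kg/m³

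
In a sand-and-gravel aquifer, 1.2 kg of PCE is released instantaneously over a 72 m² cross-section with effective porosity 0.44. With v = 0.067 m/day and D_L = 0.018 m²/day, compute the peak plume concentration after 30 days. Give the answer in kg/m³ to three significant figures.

0.0145 kg/m³

The peak of an instantaneous 1D plume sits at x = vt; there the Gaussian factor is 1 and C_max = M/(n_e·A·√(4πDt)), where n_e·A is the pore area the mass is dissolved in.
√(4πDt) = √(4π × 0.018 × 30) = 2.605 m, so C_max = 1.2/(0.44 × 72 × 2.605) = 0.0145 kg/m³.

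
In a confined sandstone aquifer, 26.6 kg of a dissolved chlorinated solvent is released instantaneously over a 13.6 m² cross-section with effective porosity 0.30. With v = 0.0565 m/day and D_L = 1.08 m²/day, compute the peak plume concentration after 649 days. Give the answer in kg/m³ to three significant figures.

0.0695 kg/m³

The peak of an instantaneous 1D plume sits at x = vt; there the Gaussian factor is 1 and C_max = M/(n_e·A·√(4πDt)), where n_e·A is the pore area the mass is dissolved in.
√(4πDt) = √(4π × 1.08 × 649) = 93.85 m, so C_max = 26.6/(0.30 × 13.6 × 93.85) = 0.0695 kg/m³.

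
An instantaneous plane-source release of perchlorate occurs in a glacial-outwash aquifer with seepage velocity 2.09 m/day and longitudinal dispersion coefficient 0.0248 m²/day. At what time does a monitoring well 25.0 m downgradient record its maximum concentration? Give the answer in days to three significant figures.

12.0 days

For the 1D instantaneous-source solution, setting ∂C/∂t = 0 at fixed x gives v²t² + 2Dt − x² = 0, so t = (√(D² + v²x²) − D)/v².
√(D² + v²x²) = √(0.0248² + 2.09² × 25.0²) = 52.25; v² = 4.3681.
t = (52.25 − 0.0248)/4.3681 = 12.0 days (vs. the pure-advection estimate x/v = 12.0 d).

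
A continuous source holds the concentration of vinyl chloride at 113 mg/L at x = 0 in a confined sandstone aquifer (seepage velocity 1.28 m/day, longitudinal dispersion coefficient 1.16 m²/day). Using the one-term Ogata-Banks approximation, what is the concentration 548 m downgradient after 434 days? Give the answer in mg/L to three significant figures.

67.1 mg/L

For a continuous step input, C/C₀ ≈ ½·erfc((x−vt)/(2√(Dt))).
vt = 1.28 × 434 = 555.52 m and 2√(Dt) = 2√(1.16 × 434) = 44.87 m.
Argument (x−vt)/(2√(Dt)) = (548 − 555.52)/44.87 = -0.1676; ½·erfc(-0.1676) = 0.5937.
C = 113 × 0.5937 = 67.1 mg/L.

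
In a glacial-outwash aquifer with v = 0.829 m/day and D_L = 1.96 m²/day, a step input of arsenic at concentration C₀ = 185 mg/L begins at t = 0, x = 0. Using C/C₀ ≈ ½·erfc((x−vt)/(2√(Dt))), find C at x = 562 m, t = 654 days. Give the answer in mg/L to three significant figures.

For a continuous step input, C/C₀ ≈ ½·erfc((x−vt)/(2√(Dt))).
vt = 0.829 × 654 = 542.166 m and 2√(Dt) = 2√(1.96 × 654) = 71.61 m.
Argument (x−vt)/(2√(Dt)) = (562 − 542.166)/71.61 = 0.2770; ½·erfc(0.2770) = 0.3476.
C = 185 × 0.3476 = 64.3 mg/L.

64.3 mg/L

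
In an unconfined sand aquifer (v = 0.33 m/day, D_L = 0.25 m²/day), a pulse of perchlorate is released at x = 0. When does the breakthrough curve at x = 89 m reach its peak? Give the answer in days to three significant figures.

For the 1D instantaneous-source solution, setting ∂C/∂t = 0 at fixed x gives v²t² + 2Dt − x² = 0, so t = (√(D² + v²x²) − D)/v².
√(D² + v²x²) = √(0.25² + 0.33² × 89²) = 29.37; v² = 0.1089.
t = (29.37 − 0.25)/0.1089 = 267 days (vs. the pure-advection estimate x/v = 270 d).

267 days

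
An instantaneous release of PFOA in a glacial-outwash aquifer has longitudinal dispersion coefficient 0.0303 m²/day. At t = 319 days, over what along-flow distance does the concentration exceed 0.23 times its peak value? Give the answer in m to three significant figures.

The plume is Gaussian with σ = √(2Dt) = √(2 × 0.0303 × 319) = 4.397 m.
C/C_peak = exp(−Δx²/(2σ²)) = 0.23 ⇒ Δx = σ·√(−2 ln 0.23) = 4.397 × 1.714 = 7.536 m.
Width = 2Δx = 15.1 m.

15.1 m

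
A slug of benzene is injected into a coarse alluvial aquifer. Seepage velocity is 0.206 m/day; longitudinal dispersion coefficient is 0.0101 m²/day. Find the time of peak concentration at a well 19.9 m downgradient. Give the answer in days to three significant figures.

96.4 days

For the 1D instantaneous-source solution, setting ∂C/∂t = 0 at fixed x gives v²t² + 2Dt − x² = 0, so t = (√(D² + v²x²) − D)/v².
√(D² + v²x²) = √(0.0101² + 0.206² × 19.9²) = 4.099; v² = 0.042436.
t = (4.099 − 0.0101)/0.042436 = 96.4 days (vs. the pure-advection estimate x/v = 96.6 d).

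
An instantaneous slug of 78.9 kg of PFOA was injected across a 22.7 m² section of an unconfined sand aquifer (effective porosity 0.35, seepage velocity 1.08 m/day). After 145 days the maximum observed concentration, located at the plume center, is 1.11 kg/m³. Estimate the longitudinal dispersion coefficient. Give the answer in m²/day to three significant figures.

0.0439 m²/day

At the plume center C_max = M/(n_e·A·√(4πDt)), so D = M²/(4πt·(n_e·A·C_max)²).
n_e·A·C_max = 0.35 × 22.7 × 1.11 = 8.819 kg/m.
D = 78.9²/(4π × 145 × 8.819²) = 0.0439 m²/day.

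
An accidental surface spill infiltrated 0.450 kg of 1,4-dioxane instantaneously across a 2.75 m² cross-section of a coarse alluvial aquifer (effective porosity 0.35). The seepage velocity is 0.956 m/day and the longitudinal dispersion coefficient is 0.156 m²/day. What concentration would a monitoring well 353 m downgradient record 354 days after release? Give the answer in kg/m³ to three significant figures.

0.00678 kg/m³

For an instantaneous plane source, C(x,t) = M/(n_e·A·√(4πDt)) · exp(−(x−vt)²/(4Dt)), with n_e·A the pore (flow) area.
Plume center vt = 0.956 × 354 = 338.424 m, so the well at 353 m is 14.576 m downgradient of the peak.
√(4πDt) = 26.34 m, giving peak height M/(n_e·A·√(4πDt)) = 0.450/(0.35 × 2.75 × 26.34) = 0.01775 kg/m³.
(x−vt)²/(4Dt) = (14.576)²/(4 × 0.156 × 354) = 0.9618; exp(−0.9618) = 0.3822.
C = 0.01775 × 0.3822 = 0.00678 kg/m³.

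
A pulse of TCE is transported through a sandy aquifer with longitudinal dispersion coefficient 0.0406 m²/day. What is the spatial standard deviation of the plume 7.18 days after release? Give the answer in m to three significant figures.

Dispersive spreading gives a Gaussian with σ² = 2Dt; advection only shifts the center.
σ = √(2 × 0.0406 × 7.18) = 0.764 m.

0.764 m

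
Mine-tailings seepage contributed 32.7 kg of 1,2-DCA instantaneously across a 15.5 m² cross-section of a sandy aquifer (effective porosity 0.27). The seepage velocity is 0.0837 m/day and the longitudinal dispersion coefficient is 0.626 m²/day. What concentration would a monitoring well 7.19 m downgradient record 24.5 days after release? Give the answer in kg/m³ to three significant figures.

For an instantaneous plane source, C(x,t) = M/(n_e·A·√(4πDt)) · exp(−(x−vt)²/(4Dt)), with n_e·A the pore (flow) area.
Plume center vt = 0.0837 × 24.5 = 2.05065 m, so the well at 7.19 m is 5.13935 m downgradient of the peak.
√(4πDt) = 13.88 m, giving peak height M/(n_e·A·√(4πDt)) = 32.7/(0.27 × 15.5 × 13.88) = 0.5629 kg/m³.
(x−vt)²/(4Dt) = (5.13935)²/(4 × 0.626 × 24.5) = 0.4305; exp(−0.4305) = 0.6502.
C = 0.5629 × 0.6502 = 0.366 kg/m³.

0.366 kg/m³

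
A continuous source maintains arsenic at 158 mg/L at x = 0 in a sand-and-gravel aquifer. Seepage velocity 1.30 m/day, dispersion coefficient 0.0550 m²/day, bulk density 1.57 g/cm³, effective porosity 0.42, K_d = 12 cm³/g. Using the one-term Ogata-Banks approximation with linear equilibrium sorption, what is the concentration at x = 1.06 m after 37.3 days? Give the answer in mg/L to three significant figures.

Retardation factor R = 1 + ρ_b·K_d/n = 1 + 1.57 × 12/0.42 = 45.86.
Sorption retards both mechanisms: v_R = v/R = 0.02835 m/day, D_R = D/R = 0.001199 m²/day.
v_R·t = 0.02835 × 37.3 = 1.057455 m; 2√(D_R t) = 0.4230 m; argument = (1.06 − 1.057455)/0.4230 = 0.006017.
C = C₀ × ½·erfc(0.006017) = 158 × 0.4966 = 78.5 mg/L.

78.5 mg/L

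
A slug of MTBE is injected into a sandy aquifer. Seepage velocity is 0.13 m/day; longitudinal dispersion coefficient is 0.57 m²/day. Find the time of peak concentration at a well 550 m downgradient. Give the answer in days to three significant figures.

For the 1D instantaneous-source solution, setting ∂C/∂t = 0 at fixed x gives v²t² + 2Dt − x² = 0, so t = (√(D² + v²x²) − D)/v².
√(D² + v²x²) = √(0.57² + 0.13² × 550²) = 71.50; v² = 0.0169.
t = (71.50 − 0.57)/0.0169 = 4200 days (vs. the pure-advection estimate x/v = 4230 d).

4200 days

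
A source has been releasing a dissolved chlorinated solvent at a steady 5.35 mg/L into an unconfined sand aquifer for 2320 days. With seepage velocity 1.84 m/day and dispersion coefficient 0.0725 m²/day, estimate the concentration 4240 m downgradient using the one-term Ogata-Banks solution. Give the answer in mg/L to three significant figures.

For a continuous step input, C/C₀ ≈ ½·erfc((x−vt)/(2√(Dt))).
vt = 1.84 × 2320 = 4268.8 m and 2√(Dt) = 2√(0.0725 × 2320) = 25.94 m.
Argument (x−vt)/(2√(Dt)) = (4240 − 4268.8)/25.94 = -1.110; ½·erfc(-1.110) = 0.9418.
C = 5.35 × 0.9418 = 5.04 mg/L.

5.04 mg/L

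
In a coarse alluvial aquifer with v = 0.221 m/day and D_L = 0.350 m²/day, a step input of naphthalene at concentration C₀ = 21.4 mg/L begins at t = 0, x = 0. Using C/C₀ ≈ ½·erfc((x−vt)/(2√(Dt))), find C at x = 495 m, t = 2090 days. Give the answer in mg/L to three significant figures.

For a continuous step input, C/C₀ ≈ ½·erfc((x−vt)/(2√(Dt))).
vt = 0.221 × 2090 = 461.89 m and 2√(Dt) = 2√(0.350 × 2090) = 54.09 m.
Argument (x−vt)/(2√(Dt)) = (495 − 461.89)/54.09 = 0.6121; ½·erfc(0.6121) = 0.1933.
C = 21.4 × 0.1933 = 4.14 mg/L.

4.14 mg/L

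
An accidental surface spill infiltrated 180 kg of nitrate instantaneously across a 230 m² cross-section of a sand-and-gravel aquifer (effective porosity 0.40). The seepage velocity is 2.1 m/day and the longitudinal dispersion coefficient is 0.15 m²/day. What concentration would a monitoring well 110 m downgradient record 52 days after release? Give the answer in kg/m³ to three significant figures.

0.194 kg/m³

For an instantaneous plane source, C(x,t) = M/(n_e·A·√(4πDt)) · exp(−(x−vt)²/(4Dt)), with n_e·A the pore (flow) area.
Plume center vt = 2.1 × 52 = 109.2 m, so the well at 110 m is 0.8 m downgradient of the peak.
√(4πDt) = 9.900 m, giving peak height M/(n_e·A·√(4πDt)) = 180/(0.40 × 230 × 9.900) = 0.1976 kg/m³.
(x−vt)²/(4Dt) = (0.8)²/(4 × 0.15 × 52) = 0.02051; exp(−0.02051) = 0.9797.
C = 0.1976 × 0.9797 = 0.194 kg/m³.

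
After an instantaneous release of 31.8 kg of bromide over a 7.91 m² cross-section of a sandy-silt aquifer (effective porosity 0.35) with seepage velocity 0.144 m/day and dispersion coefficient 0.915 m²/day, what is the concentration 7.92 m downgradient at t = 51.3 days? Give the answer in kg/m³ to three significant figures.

0.472 kg/m³

For an instantaneous plane source, C(x,t) = M/(n_e·A·√(4πDt)) · exp(−(x−vt)²/(4Dt)), with n_e·A the pore (flow) area.
Plume center vt = 0.144 × 51.3 = 7.3872 m, so the well at 7.92 m is 0.5328 m downgradient of the peak.
√(4πDt) = 24.29 m, giving peak height M/(n_e·A·√(4πDt)) = 31.8/(0.35 × 7.91 × 24.29) = 0.4729 kg/m³.
(x−vt)²/(4Dt) = (0.5328)²/(4 × 0.915 × 51.3) = 0.001512; exp(−0.001512) = 0.9985.
C = 0.4729 × 0.9985 = 0.472 kg/m³.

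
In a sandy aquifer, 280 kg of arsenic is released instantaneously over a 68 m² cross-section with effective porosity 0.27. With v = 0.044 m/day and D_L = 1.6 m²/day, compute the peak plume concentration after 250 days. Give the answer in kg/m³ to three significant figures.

The peak of an instantaneous 1D plume sits at x = vt; there the Gaussian factor is 1 and C_max = M/(n_e·A·√(4πDt)), where n_e·A is the pore area the mass is dissolved in.
√(4πDt) = √(4π × 1.6 × 250) = 70.90 m, so C_max = 280/(0.27 × 68 × 70.90) = 0.215 kg/m³.

0.215 kg/m³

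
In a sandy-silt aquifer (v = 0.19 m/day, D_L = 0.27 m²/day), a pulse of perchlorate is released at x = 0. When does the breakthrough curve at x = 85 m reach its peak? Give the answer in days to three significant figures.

440 days

For the 1D instantaneous-source solution, setting ∂C/∂t = 0 at fixed x gives v²t² + 2Dt − x² = 0, so t = (√(D² + v²x²) − D)/v².
√(D² + v²x²) = √(0.27² + 0.19² × 85²) = 16.15; v² = 0.0361.
t = (16.15 − 0.27)/0.0361 = 440 days (vs. the pure-advection estimate x/v = 447 d).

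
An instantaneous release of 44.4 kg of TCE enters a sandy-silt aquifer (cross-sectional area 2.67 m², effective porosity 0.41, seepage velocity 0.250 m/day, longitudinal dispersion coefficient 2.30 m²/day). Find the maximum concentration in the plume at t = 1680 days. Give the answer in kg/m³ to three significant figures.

0.184 kg/m³

The peak of an instantaneous 1D plume sits at x = vt; there the Gaussian factor is 1 and C_max = M/(n_e·A·√(4πDt)), where n_e·A is the pore area the mass is dissolved in.
√(4πDt) = √(4π × 2.30 × 1680) = 220.4 m, so C_max = 44.4/(0.41 × 2.67 × 220.4) = 0.184 kg/m³.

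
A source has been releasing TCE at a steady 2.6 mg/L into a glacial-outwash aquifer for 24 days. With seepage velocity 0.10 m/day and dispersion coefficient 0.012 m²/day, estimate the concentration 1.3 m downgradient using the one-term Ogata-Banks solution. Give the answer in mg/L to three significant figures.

2.41 mg/L

For a continuous step input, C/C₀ ≈ ½·erfc((x−vt)/(2√(Dt))).
vt = 0.10 × 24 = 2.4 m and 2√(Dt) = 2√(0.012 × 24) = 1.073 m.
Argument (x−vt)/(2√(Dt)) = (1.3 − 2.4)/1.073 = -1.025; ½·erfc(-1.025) = 0.9264.
C = 2.6 × 0.9264 = 2.41 mg/L.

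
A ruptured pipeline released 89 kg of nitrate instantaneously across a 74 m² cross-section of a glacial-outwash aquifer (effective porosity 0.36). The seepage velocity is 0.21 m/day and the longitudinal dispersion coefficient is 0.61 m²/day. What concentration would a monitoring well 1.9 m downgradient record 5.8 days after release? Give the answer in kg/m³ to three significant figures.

For an instantaneous plane source, C(x,t) = M/(n_e·A·√(4πDt)) · exp(−(x−vt)²/(4Dt)), with n_e·A the pore (flow) area.
Plume center vt = 0.21 × 5.8 = 1.218 m, so the well at 1.9 m is 0.682 m downgradient of the peak.
√(4πDt) = 6.668 m, giving peak height M/(n_e·A·√(4πDt)) = 89/(0.36 × 74 × 6.668) = 0.5010 kg/m³.
(x−vt)²/(4Dt) = (0.682)²/(4 × 0.61 × 5.8) = 0.03287; exp(−0.03287) = 0.9677.
C = 0.5010 × 0.9677 = 0.485 kg/m³.

0.485 kg/m³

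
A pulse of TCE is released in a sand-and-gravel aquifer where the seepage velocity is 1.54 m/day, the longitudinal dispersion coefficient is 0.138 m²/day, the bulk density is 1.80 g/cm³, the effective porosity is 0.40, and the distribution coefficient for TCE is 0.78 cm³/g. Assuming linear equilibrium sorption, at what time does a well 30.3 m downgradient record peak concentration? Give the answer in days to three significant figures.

Retardation factor R = 1 + ρ_b·K_d/n = 1 + 1.80 × 0.78/0.40 = 4.510.
Sorption retards both mechanisms: v_R = v/R = 0.3415 m/day, D_R = D/R = 0.03060 m²/day.
Peak time from v_R²t² + 2D_R t − x² = 0: t = (√(D_R² + v_R²x²) − D_R)/v_R².
√(D_R² + v_R²x²) = √(0.03060² + 0.3415² × 30.3²) = 10.35; v_R² = 0.1166.
t = (10.35 − 0.03060)/0.1166 = 88.5 days.

88.5 days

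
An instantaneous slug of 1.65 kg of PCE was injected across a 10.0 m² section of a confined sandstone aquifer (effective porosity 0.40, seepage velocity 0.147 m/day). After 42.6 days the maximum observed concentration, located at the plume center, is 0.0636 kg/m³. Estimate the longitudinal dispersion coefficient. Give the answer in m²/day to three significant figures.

At the plume center C_max = M/(n_e·A·√(4πDt)), so D = M²/(4πt·(n_e·A·C_max)²).
n_e·A·C_max = 0.40 × 10.0 × 0.0636 = 0.2544 kg/m.
D = 1.65²/(4π × 42.6 × 0.2544²) = 0.0786 m²/day.

0.0786 m²/day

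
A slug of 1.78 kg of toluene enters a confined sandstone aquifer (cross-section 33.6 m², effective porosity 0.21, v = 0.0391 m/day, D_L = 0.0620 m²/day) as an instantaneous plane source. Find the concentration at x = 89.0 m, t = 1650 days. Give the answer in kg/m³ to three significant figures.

For an instantaneous plane source, C(x,t) = M/(n_e·A·√(4πDt)) · exp(−(x−vt)²/(4Dt)), with n_e·A the pore (flow) area.
Plume center vt = 0.0391 × 1650 = 64.515 m, so the well at 89.0 m is 24.485 m downgradient of the peak.
√(4πDt) = 35.85 m, giving peak height M/(n_e·A·√(4πDt)) = 1.78/(0.21 × 33.6 × 35.85) = 0.007037 kg/m³.
(x−vt)²/(4Dt) = (24.485)²/(4 × 0.0620 × 1650) = 1.465; exp(−1.465) = 0.2311.
C = 0.007037 × 0.2311 = 0.00163 kg/m³.

0.00163 kg/m³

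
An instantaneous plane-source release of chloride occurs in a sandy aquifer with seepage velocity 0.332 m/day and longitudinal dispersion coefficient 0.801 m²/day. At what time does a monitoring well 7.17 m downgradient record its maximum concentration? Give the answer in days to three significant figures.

15.5 days

For the 1D instantaneous-source solution, setting ∂C/∂t = 0 at fixed x gives v²t² + 2Dt − x² = 0, so t = (√(D² + v²x²) − D)/v².
√(D² + v²x²) = √(0.801² + 0.332² × 7.17²) = 2.512; v² = 0.110224.
t = (2.512 − 0.801)/0.110224 = 15.5 days (vs. the pure-advection estimate x/v = 21.6 d).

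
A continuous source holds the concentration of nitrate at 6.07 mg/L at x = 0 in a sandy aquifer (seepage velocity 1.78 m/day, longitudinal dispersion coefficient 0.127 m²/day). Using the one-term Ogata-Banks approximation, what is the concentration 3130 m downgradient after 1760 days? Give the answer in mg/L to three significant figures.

For a continuous step input, C/C₀ ≈ ½·erfc((x−vt)/(2√(Dt))).
vt = 1.78 × 1760 = 3132.8 m and 2√(Dt) = 2√(0.127 × 1760) = 29.90 m.
Argument (x−vt)/(2√(Dt)) = (3130 − 3132.8)/29.90 = -0.09365; ½·erfc(-0.09365) = 0.5527.
C = 6.07 × 0.5527 = 3.35 mg/L.

3.35 mg/L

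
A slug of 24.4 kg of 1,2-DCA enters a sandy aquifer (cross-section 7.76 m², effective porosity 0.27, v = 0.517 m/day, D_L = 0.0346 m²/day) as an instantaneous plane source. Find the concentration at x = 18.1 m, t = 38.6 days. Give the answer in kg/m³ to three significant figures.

For an instantaneous plane source, C(x,t) = M/(n_e·A·√(4πDt)) · exp(−(x−vt)²/(4Dt)), with n_e·A the pore (flow) area.
Plume center vt = 0.517 × 38.6 = 19.9562 m, so the well at 18.1 m is 1.8562 m upgradient of the peak.
√(4πDt) = 4.097 m, giving peak height M/(n_e·A·√(4πDt)) = 24.4/(0.27 × 7.76 × 4.097) = 2.842 kg/m³.
(x−vt)²/(4Dt) = (-1.8562)²/(4 × 0.0346 × 38.6) = 0.6450; exp(−0.6450) = 0.5247.
C = 2.842 × 0.5247 = 1.49 kg/m³.

1.49 kg/m³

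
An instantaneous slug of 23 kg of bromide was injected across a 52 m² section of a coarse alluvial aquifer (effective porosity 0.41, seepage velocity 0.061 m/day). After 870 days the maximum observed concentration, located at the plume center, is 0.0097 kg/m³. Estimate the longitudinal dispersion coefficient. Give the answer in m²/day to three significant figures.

At the plume center C_max = M/(n_e·A·√(4πDt)), so D = M²/(4πt·(n_e·A·C_max)²).
n_e·A·C_max = 0.41 × 52 × 0.0097 = 0.2068 kg/m.
D = 23²/(4π × 870 × 0.2068²) = 1.13 m²/day.

1.13 m²/day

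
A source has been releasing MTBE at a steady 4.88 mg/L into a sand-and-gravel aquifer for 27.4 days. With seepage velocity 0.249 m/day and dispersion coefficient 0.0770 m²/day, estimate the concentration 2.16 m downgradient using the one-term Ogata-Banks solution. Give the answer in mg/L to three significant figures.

For a continuous step input, C/C₀ ≈ ½·erfc((x−vt)/(2√(Dt))).
vt = 0.249 × 27.4 = 6.8226 m and 2√(Dt) = 2√(0.0770 × 27.4) = 2.905 m.
Argument (x−vt)/(2√(Dt)) = (2.16 − 6.8226)/2.905 = -1.605; ½·erfc(-1.605) = 0.9884.
C = 4.88 × 0.9884 = 4.82 mg/L.

4.82 mg/L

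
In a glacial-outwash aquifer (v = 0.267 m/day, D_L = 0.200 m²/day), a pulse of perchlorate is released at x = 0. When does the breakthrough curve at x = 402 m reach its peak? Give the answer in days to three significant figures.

For the 1D instantaneous-source solution, setting ∂C/∂t = 0 at fixed x gives v²t² + 2Dt − x² = 0, so t = (√(D² + v²x²) − D)/v².
√(D² + v²x²) = √(0.200² + 0.267² × 402²) = 107.3; v² = 0.071289.
t = (107.3 − 0.200)/0.071289 = 1500 days (vs. the pure-advection estimate x/v = 1510 d).

1500 days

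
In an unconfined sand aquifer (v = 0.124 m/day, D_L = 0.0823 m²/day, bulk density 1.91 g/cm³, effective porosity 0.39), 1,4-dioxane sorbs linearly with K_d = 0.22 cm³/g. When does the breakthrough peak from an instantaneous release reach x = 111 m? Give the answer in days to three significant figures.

Retardation factor R = 1 + ρ_b·K_d/n = 1 + 1.91 × 0.22/0.39 = 2.077.
Sorption retards both mechanisms: v_R = v/R = 0.05970 m/day, D_R = D/R = 0.03962 m²/day.
Peak time from v_R²t² + 2D_R t − x² = 0: t = (√(D_R² + v_R²x²) − D_R)/v_R².
√(D_R² + v_R²x²) = √(0.03962² + 0.05970² × 111²) = 6.627; v_R² = 0.003564.
t = (6.627 − 0.03962)/0.003564 = 1850 days.

1850 days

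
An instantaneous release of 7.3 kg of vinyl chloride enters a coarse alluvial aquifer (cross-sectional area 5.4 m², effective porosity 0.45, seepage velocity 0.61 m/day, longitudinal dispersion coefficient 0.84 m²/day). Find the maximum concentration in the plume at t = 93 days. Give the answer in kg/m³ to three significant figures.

0.0959 kg/m³

The peak of an instantaneous 1D plume sits at x = vt; there the Gaussian factor is 1 and C_max = M/(n_e·A·√(4πDt)), where n_e·A is the pore area the mass is dissolved in.
√(4πDt) = √(4π × 0.84 × 93) = 31.33 m, so C_max = 7.3/(0.45 × 5.4 × 31.33) = 0.0959 kg/m³.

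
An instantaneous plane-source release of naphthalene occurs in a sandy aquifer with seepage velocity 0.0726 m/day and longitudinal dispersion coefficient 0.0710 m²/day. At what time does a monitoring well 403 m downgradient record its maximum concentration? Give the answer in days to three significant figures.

5540 days

For the 1D instantaneous-source solution, setting ∂C/∂t = 0 at fixed x gives v²t² + 2Dt − x² = 0, so t = (√(D² + v²x²) − D)/v².
√(D² + v²x²) = √(0.0710² + 0.0726² × 403²) = 29.26; v² = 0.00527076.
t = (29.26 − 0.0710)/0.00527076 = 5540 days (vs. the pure-advection estimate x/v = 5550 d).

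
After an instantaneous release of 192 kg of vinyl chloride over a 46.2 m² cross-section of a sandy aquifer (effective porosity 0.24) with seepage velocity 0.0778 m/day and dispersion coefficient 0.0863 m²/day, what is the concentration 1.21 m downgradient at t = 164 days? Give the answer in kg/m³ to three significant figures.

0.123 kg/m³

For an instantaneous plane source, C(x,t) = M/(n_e·A·√(4πDt)) · exp(−(x−vt)²/(4Dt)), with n_e·A the pore (flow) area.
Plume center vt = 0.0778 × 164 = 12.7592 m, so the well at 1.21 m is 11.5492 m upgradient of the peak.
√(4πDt) = 13.34 m, giving peak height M/(n_e·A·√(4πDt)) = 192/(0.24 × 46.2 × 13.34) = 1.298 kg/m³.
(x−vt)²/(4Dt) = (-11.5492)²/(4 × 0.0863 × 164) = 2.356; exp(−2.356) = 0.09480.
C = 1.298 × 0.09480 = 0.123 kg/m³.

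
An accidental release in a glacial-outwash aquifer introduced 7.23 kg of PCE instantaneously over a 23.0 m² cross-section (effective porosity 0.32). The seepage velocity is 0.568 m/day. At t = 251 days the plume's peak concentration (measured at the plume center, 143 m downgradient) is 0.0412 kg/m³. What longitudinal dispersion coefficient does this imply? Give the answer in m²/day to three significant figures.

At the plume center C_max = M/(n_e·A·√(4πDt)), so D = M²/(4πt·(n_e·A·C_max)²).
n_e·A·C_max = 0.32 × 23.0 × 0.0412 = 0.3032 kg/m.
D = 7.23²/(4π × 251 × 0.3032²) = 0.180 m²/day.

0.180 m²/day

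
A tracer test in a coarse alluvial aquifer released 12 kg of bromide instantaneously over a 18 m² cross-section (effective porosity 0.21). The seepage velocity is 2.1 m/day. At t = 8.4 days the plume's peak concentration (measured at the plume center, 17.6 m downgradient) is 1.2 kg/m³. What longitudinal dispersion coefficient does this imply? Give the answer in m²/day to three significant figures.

At the plume center C_max = M/(n_e·A·√(4πDt)), so D = M²/(4πt·(n_e·A·C_max)²).
n_e·A·C_max = 0.21 × 18 × 1.2 = 4.536 kg/m.
D = 12²/(4π × 8.4 × 4.536²) = 0.0663 m²/day.

0.0663 m²/day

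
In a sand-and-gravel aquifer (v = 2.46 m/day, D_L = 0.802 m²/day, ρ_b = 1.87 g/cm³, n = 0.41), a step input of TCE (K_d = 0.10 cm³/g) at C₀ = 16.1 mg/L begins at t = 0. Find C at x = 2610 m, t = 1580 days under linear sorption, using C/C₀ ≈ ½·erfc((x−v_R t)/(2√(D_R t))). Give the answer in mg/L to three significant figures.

14.9 mg/L

Retardation factor R = 1 + ρ_b·K_d/n = 1 + 1.87 × 0.10/0.41 = 1.456.
Sorption retards both mechanisms: v_R = v/R = 1.690 m/day, D_R = D/R = 0.5508 m²/day.
v_R·t = 1.690 × 1580 = 2670.2 m; 2√(D_R t) = 59.00 m; argument = (2610 − 2670.2)/59.00 = -1.020.
C = C₀ × ½·erfc(-1.020) = 16.1 × 0.9254 = 14.9 mg/L.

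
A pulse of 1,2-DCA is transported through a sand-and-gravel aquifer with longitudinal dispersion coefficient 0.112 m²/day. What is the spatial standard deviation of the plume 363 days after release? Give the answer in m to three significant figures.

9.02 m

Dispersive spreading gives a Gaussian with σ² = 2Dt; advection only shifts the center.
σ = √(2 × 0.112 × 363) = 9.02 m.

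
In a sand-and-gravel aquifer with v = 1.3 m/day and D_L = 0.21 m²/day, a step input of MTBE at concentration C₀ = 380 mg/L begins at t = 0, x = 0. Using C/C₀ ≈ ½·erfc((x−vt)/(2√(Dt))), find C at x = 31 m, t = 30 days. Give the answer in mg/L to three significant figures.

375 mg/L

For a continuous step input, C/C₀ ≈ ½·erfc((x−vt)/(2√(Dt))).
vt = 1.3 × 30 = 39 m and 2√(Dt) = 2√(0.21 × 30) = 5.020 m.
Argument (x−vt)/(2√(Dt)) = (31 − 39)/5.020 = -1.594; ½·erfc(-1.594) = 0.9879.
C = 380 × 0.9879 = 375 mg/L.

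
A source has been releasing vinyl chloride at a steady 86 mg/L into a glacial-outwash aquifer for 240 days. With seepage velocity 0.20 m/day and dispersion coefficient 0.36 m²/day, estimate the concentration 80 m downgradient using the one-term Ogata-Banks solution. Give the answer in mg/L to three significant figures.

For a continuous step input, C/C₀ ≈ ½·erfc((x−vt)/(2√(Dt))).
vt = 0.20 × 240 = 48 m and 2√(Dt) = 2√(0.36 × 240) = 18.59 m.
Argument (x−vt)/(2√(Dt)) = (80 − 48)/18.59 = 1.721; ½·erfc(1.721) = 0.007469.
C = 86 × 0.007469 = 0.642 mg/L.

0.642 mg/L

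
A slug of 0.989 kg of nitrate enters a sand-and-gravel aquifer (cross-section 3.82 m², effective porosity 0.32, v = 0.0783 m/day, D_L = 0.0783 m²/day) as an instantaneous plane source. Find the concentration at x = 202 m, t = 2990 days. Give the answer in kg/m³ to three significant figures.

0.00496 kg/m³

For an instantaneous plane source, C(x,t) = M/(n_e·A·√(4πDt)) · exp(−(x−vt)²/(4Dt)), with n_e·A the pore (flow) area.
Plume center vt = 0.0783 × 2990 = 234.117 m, so the well at 202 m is 32.117 m upgradient of the peak.
√(4πDt) = 54.24 m, giving peak height M/(n_e·A·√(4πDt)) = 0.989/(0.32 × 3.82 × 54.24) = 0.01492 kg/m³.
(x−vt)²/(4Dt) = (-32.117)²/(4 × 0.0783 × 2990) = 1.101; exp(−1.101) = 0.3325.
C = 0.01492 × 0.3325 = 0.00496 kg/m³.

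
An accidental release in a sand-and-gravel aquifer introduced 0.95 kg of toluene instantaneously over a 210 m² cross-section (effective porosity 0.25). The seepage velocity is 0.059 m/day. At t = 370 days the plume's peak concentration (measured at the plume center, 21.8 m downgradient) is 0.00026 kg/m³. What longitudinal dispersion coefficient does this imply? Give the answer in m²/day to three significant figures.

At the plume center C_max = M/(n_e·A·√(4πDt)), so D = M²/(4πt·(n_e·A·C_max)²).
n_e·A·C_max = 0.25 × 210 × 0.00026 = 0.01365 kg/m.
D = 0.95²/(4π × 370 × 0.01365²) = 1.04 m²/day.

1.04 m²/day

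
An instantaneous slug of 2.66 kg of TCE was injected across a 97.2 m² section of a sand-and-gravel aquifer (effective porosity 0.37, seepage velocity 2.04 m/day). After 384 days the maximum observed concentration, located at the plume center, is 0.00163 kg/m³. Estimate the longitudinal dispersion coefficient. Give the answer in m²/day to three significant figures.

0.427 m²/day

At the plume center C_max = M/(n_e·A·√(4πDt)), so D = M²/(4πt·(n_e·A·C_max)²).
n_e·A·C_max = 0.37 × 97.2 × 0.00163 = 0.05862 kg/m.
D = 2.66²/(4π × 384 × 0.05862²) = 0.427 m²/day.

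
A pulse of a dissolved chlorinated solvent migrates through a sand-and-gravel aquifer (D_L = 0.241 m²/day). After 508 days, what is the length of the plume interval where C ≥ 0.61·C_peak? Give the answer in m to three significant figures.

31.1 m

The plume is Gaussian with σ = √(2Dt) = √(2 × 0.241 × 508) = 15.65 m.
C/C_peak = exp(−Δx²/(2σ²)) = 0.61 ⇒ Δx = σ·√(−2 ln 0.61) = 15.65 × 0.9943 = 15.56 m.
Width = 2Δx = 31.1 m.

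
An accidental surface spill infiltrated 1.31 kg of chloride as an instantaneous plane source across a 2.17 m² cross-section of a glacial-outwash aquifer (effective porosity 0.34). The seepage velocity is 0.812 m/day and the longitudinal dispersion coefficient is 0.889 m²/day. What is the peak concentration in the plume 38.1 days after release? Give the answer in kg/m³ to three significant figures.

0.0861 kg/m³

The peak of an instantaneous 1D plume sits at x = vt; there the Gaussian factor is 1 and C_max = M/(n_e·A·√(4πDt)), where n_e·A is the pore area the mass is dissolved in.
√(4πDt) = √(4π × 0.889 × 38.1) = 20.63 m, so C_max = 1.31/(0.34 × 2.17 × 20.63) = 0.0861 kg/m³.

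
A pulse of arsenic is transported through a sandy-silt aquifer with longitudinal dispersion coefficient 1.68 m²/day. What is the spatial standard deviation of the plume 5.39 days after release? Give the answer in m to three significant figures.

4.26 m

Dispersive spreading gives a Gaussian with σ² = 2Dt; advection only shifts the center.
σ = √(2 × 1.68 × 5.39) = 4.26 m.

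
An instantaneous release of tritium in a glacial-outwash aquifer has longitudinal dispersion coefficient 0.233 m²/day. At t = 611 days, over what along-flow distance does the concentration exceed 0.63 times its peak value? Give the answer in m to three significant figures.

32.4 m

The plume is Gaussian with σ = √(2Dt) = √(2 × 0.233 × 611) = 16.87 m.
C/C_peak = exp(−Δx²/(2σ²)) = 0.63 ⇒ Δx = σ·√(−2 ln 0.63) = 16.87 × 0.9613 = 16.22 m.
Width = 2Δx = 32.4 m.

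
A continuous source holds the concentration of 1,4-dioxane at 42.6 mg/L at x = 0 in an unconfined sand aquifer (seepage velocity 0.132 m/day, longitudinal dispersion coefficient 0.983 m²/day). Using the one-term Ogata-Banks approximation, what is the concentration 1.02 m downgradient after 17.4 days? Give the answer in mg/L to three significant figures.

For a continuous step input, C/C₀ ≈ ½·erfc((x−vt)/(2√(Dt))).
vt = 0.132 × 17.4 = 2.2968 m and 2√(Dt) = 2√(0.983 × 17.4) = 8.271 m.
Argument (x−vt)/(2√(Dt)) = (1.02 − 2.2968)/8.271 = -0.1544; ½·erfc(-0.1544) = 0.5864.
C = 42.6 × 0.5864 = 25.0 mg/L.

25.0 mg/L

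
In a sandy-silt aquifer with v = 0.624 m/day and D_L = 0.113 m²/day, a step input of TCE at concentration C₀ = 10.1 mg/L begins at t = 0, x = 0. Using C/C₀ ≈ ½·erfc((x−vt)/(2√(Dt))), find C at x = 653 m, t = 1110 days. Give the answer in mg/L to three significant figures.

For a continuous step input, C/C₀ ≈ ½·erfc((x−vt)/(2√(Dt))).
vt = 0.624 × 1110 = 692.64 m and 2√(Dt) = 2√(0.113 × 1110) = 22.40 m.
Argument (x−vt)/(2√(Dt)) = (653 − 692.64)/22.40 = -1.770; ½·erfc(-1.770) = 0.9938.
C = 10.1 × 0.9938 = 10.0 mg/L.

10.0 mg/L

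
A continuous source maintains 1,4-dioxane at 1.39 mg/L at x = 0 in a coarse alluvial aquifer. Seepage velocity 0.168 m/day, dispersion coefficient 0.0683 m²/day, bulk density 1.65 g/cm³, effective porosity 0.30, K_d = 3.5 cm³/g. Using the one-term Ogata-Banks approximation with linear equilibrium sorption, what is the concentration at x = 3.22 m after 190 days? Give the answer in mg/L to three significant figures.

0.102 mg/L

Retardation factor R = 1 + ρ_b·K_d/n = 1 + 1.65 × 3.5/0.30 = 20.25.
Sorption retards both mechanisms: v_R = v/R = 0.008296 m/day, D_R = D/R = 0.003373 m²/day.
v_R·t = 0.008296 × 190 = 1.57624 m; 2√(D_R t) = 1.601 m; argument = (3.22 − 1.57624)/1.601 = 1.027.
C = C₀ × ½·erfc(1.027) = 1.39 × 0.07320 = 0.102 mg/L.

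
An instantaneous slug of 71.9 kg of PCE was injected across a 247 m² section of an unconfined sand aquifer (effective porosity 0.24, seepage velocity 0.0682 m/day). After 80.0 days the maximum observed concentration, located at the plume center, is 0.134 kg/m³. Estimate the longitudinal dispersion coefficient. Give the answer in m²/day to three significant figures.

At the plume center C_max = M/(n_e·A·√(4πDt)), so D = M²/(4πt·(n_e·A·C_max)²).
n_e·A·C_max = 0.24 × 247 × 0.134 = 7.944 kg/m.
D = 71.9²/(4π × 80.0 × 7.944²) = 0.0815 m²/day.

0.0815 m²/day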